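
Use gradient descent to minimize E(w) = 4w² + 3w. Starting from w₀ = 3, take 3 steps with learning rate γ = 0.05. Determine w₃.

0.354

E′(w) = 8w + 3
w₁ = 3 − 0.05·27 = 1.65
w₂ = 1.65 − 0.05·16.2 = 0.84
w₃ = 0.84 − 0.05·9.72 = 0.354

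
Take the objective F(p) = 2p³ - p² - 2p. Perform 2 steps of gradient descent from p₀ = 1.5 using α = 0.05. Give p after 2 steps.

0.9358125

F′(p) = 6p² - 2p - 2
Step 1: F′(1.5) = 8.5; p₁ = 1.5 − 0.05·8.5 = 1.075
Step 2: F′(1.075) = 2.78375; p₂ = 1.075 − 0.05·2.78375 = 0.9358125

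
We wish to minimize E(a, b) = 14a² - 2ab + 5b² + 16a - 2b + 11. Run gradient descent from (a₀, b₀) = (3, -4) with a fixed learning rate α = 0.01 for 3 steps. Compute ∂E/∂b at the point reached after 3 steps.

∇E = (28a - 2b + 16, -2a + 10b - 2)
Step 1: at (3, -4), ∇E = (108, -48) → (3, -4) − 0.01·(108, -48) = (1.92, -3.52)
Step 2: at (1.92, -3.52), ∇E = (76.8, -41.04) → (1.92, -3.52) − 0.01·(76.8, -41.04) = (1.152, -3.1096)
Step 3: at (1.152, -3.1096), ∇E = (54.4752, -35.4) → (1.152, -3.1096) − 0.01·(54.4752, -35.4) = (0.607248, -2.7556)
∂E/∂b at (0.607248, -2.7556) = -30.770496

-30.770496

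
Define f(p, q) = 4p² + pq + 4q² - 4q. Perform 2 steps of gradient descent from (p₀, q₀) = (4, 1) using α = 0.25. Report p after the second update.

∇f = (8p + q, p + 8q - 4)
(p₁, q₁) = (4, 1) − 0.25·(33, 8) = (-4.25, -1)
(p₂, q₂) = (-4.25, -1) − 0.25·(-35, -16.25) = (4.5, 3.0625)
p = 4.5

4.5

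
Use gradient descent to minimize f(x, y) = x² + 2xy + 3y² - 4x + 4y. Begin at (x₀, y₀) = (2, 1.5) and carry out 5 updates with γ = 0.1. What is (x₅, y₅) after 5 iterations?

∇f = (2x + 2y - 4, 2x + 6y + 4)
(x₁, y₁) = (2, 1.5) − 0.1·(3, 17) = (1.7, -0.2)
(x₂, y₂) = (1.7, -0.2) − 0.1·(-1, 6.2) = (1.8, -0.82)
(x₃, y₃) = (1.8, -0.82) − 0.1·(-2.04, 2.68) = (2.004, -1.088)
(x₄, y₄) = (2.004, -1.088) − 0.1·(-2.168, 1.48) = (2.2208, -1.236)
(x₅, y₅) = (2.2208, -1.236) − 0.1·(-2.0304, 1.0256) = (2.42384, -1.33856)

(2.42384, -1.33856)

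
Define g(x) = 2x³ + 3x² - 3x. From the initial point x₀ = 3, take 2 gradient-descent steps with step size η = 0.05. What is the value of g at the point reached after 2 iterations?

0.80712936478125

g′(x) = 6x² + 6x - 3
x₁ = 3 − 0.05·69 = -0.45
x₂ = -0.45 − 0.05·(-4.485) = -0.22575
g(-0.22575) = 0.80712936478125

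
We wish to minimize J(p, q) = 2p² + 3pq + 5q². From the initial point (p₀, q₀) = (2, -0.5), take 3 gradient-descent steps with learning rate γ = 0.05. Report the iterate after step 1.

∇J = (4p + 3q, 3p + 10q)
(p₁, q₁) = (2, -0.5) − 0.05·(6.5, 1) = (1.675, -0.55)

(1.675, -0.55)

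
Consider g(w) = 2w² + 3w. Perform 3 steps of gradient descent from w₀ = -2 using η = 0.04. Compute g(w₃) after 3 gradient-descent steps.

g′(w) = 4w + 3
Step 1: g′(-2) = -5; w₁ = -2 − 0.04·(-5) = -1.8
Step 2: g′(-1.8) = -4.2; w₂ = -1.8 − 0.04·(-4.2) = -1.632
Step 3: g′(-1.632) = -3.528; w₃ = -1.632 − 0.04·(-3.528) = -1.49088
g(-1.49088) = -0.0271936512

-0.0271936512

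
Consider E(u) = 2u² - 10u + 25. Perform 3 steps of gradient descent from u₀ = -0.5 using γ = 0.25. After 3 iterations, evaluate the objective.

12.5

E′(u) = 4u - 10
u₁ = -0.5 − 0.25·(-12) = 2.5
u₂ = 2.5 − 0.25·0 = 2.5
u₃ = 2.5 − 0.25·0 = 2.5
E(2.5) = 12.5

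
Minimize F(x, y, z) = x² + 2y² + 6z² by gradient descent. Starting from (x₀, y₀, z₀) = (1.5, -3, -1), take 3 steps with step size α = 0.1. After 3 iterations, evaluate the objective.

∇F = (2x, 4y, 12z)
Step 1: at (1.5, -3, -1), ∇F = (3, -12, -12) → (1.5, -3, -1) − 0.1·(3, -12, -12) = (1.2, -1.8, 0.2)
Step 2: at (1.2, -1.8, 0.2), ∇F = (2.4, -7.2, 2.4) → (1.2, -1.8, 0.2) − 0.1·(2.4, -7.2, 2.4) = (0.96, -1.08, -0.04)
Step 3: at (0.96, -1.08, -0.04), ∇F = (1.92, -4.32, -0.48) → (0.96, -1.08, -0.04) − 0.1·(1.92, -4.32, -0.48) = (0.768, -0.648, 0.008)
F(0.768, -0.648, 0.008) = 1.430016

1.430016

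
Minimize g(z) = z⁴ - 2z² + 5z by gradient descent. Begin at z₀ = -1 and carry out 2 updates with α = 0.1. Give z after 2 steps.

-1.25

g′(z) = 4z³ - 4z + 5
Step 1: g′(-1) = 5; z₁ = -1 − 0.1·5 = -1.5
Step 2: g′(-1.5) = -2.5; z₂ = -1.5 − 0.1·(-2.5) = -1.25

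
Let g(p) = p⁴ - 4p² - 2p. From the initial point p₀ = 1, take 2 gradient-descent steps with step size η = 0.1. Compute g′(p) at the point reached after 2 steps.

-1.549006626816

g′(p) = 4p³ - 8p - 2
p₁ = 1 − 0.1·(-6) = 1.6
p₂ = 1.6 − 0.1·1.584 = 1.4416
g′(p) at (1.4416) = -1.549006626816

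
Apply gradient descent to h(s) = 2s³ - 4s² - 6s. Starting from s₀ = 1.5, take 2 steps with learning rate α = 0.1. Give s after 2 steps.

h′(s) = 6s² - 8s - 6
Step 1: h′(1.5) = -4.5; s₁ = 1.5 − 0.1·(-4.5) = 1.95
Step 2: h′(1.95) = 1.215; s₂ = 1.95 − 0.1·1.215 = 1.8285

1.8285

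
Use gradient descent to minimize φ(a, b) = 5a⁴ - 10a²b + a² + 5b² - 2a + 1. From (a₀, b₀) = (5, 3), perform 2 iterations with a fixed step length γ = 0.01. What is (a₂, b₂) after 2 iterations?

(962.0557824, 33.85264)

∇φ = (20a³ - 20ab + 2a - 2, -10a² + 10b)
Step 1: at (5, 3), ∇φ = (2208, -220) → (5, 3) − 0.01·(2208, -220) = (-17.08, 5.2)
Step 2: at (-17.08, 5.2), ∇φ = (-97913.57824, -2865.264) → (-17.08, 5.2) − 0.01·(-97913.57824, -2865.264) = (962.0557824, 33.85264)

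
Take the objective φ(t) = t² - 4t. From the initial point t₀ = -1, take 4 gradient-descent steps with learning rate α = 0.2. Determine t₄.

1.6112

φ′(t) = 2t - 4
t₁ = -1 − 0.2·(-6) = 0.2
t₂ = 0.2 − 0.2·(-3.6) = 0.92
t₃ = 0.92 − 0.2·(-2.16) = 1.352
t₄ = 1.352 − 0.2·(-1.296) = 1.6112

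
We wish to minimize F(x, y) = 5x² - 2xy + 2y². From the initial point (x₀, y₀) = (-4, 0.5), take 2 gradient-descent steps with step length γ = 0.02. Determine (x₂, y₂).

(-2.532, 0.1488)

∇F = (10x - 2y, -2x + 4y)
Step 1: at (-4, 0.5), ∇F = (-41, 10) → (-4, 0.5) − 0.02·(-41, 10) = (-3.18, 0.3)
Step 2: at (-3.18, 0.3), ∇F = (-32.4, 7.56) → (-3.18, 0.3) − 0.02·(-32.4, 7.56) = (-2.532, 0.1488)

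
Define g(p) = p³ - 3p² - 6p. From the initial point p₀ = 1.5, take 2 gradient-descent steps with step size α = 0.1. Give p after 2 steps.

g′(p) = 3p² - 6p - 6
Step 1: g′(1.5) = -8.25; p₁ = 1.5 − 0.1·(-8.25) = 2.325
Step 2: g′(2.325) = -3.733125; p₂ = 2.325 − 0.1·(-3.733125) = 2.6983125

2.6983125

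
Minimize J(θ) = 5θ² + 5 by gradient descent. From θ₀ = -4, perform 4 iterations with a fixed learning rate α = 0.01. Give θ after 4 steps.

-2.6244

J′(θ) = 10θ
θ₁ = -4 − 0.01·(-40) = -3.6
θ₂ = -3.6 − 0.01·(-36) = -3.24
θ₃ = -3.24 − 0.01·(-32.4) = -2.916
θ₄ = -2.916 − 0.01·(-29.16) = -2.6244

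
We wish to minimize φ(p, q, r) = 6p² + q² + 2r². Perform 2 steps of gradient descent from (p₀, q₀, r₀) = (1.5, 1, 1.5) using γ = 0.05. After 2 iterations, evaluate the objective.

∇φ = (12p, 2q, 4r)
(p₁, q₁, r₁) = (1.5, 1, 1.5) − 0.05·(18, 2, 6) = (0.6, 0.9, 1.2)
(p₂, q₂, r₂) = (0.6, 0.9, 1.2) − 0.05·(7.2, 1.8, 4.8) = (0.24, 0.81, 0.96)
φ(0.24, 0.81, 0.96) = 2.8449

2.8449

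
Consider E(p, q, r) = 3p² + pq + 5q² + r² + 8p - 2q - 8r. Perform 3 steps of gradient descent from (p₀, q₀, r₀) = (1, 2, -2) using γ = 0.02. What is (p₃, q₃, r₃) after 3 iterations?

∇E = (6p + q + 8, p + 10q - 2, 2r - 8)
Step 1: at (1, 2, -2), ∇E = (16, 19, -12) → (1, 2, -2) − 0.02·(16, 19, -12) = (0.68, 1.62, -1.76)
Step 2: at (0.68, 1.62, -1.76), ∇E = (13.7, 14.88, -11.52) → (0.68, 1.62, -1.76) − 0.02·(13.7, 14.88, -11.52) = (0.406, 1.3224, -1.5296)
Step 3: at (0.406, 1.3224, -1.5296), ∇E = (11.7584, 11.63, -11.0592) → (0.406, 1.3224, -1.5296) − 0.02·(11.7584, 11.63, -11.0592) = (0.170832, 1.0898, -1.308416)

(0.170832, 1.0898, -1.308416)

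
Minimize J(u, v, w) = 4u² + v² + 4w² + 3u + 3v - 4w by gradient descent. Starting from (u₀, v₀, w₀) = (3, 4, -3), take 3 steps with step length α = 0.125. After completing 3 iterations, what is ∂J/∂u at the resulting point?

∇J = (8u + 3, 2v + 3, 8w - 4)
Step 1: at (3, 4, -3), ∇J = (27, 11, -28) → (3, 4, -3) − 0.125·(27, 11, -28) = (-0.375, 2.625, 0.5)
Step 2: at (-0.375, 2.625, 0.5), ∇J = (0, 8.25, 0) → (-0.375, 2.625, 0.5) − 0.125·(0, 8.25, 0) = (-0.375, 1.59375, 0.5)
Step 3: at (-0.375, 1.59375, 0.5), ∇J = (0, 6.1875, 0) → (-0.375, 1.59375, 0.5) − 0.125·(0, 6.1875, 0) = (-0.375, 0.8203125, 0.5)
∂J/∂u at (-0.375, 0.8203125, 0.5) = 0

0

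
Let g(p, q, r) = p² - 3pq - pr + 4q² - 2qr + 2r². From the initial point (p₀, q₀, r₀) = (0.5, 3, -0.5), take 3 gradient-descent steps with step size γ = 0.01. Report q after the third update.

∇g = (2p - 3q - r, -3p + 8q - 2r, -p - 2q + 4r)
(p₁, q₁, r₁) = (0.5, 3, -0.5) − 0.01·(-7.5, 23.5, -8.5) = (0.575, 2.765, -0.415)
(p₂, q₂, r₂) = (0.575, 2.765, -0.415) − 0.01·(-6.73, 21.225, -7.765) = (0.6423, 2.55275, -0.33735)
(p₃, q₃, r₃) = (0.6423, 2.55275, -0.33735) − 0.01·(-6.0363, 19.1698, -7.0972) = (0.702663, 2.361052, -0.266378)
q = 2.361052

2.361052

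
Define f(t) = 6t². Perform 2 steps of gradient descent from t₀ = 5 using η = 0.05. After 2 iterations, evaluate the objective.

3.84

f′(t) = 12t
Step 1: f′(5) = 60; t₁ = 5 − 0.05·60 = 2
Step 2: f′(2) = 24; t₂ = 2 − 0.05·24 = 0.8
f(0.8) = 3.84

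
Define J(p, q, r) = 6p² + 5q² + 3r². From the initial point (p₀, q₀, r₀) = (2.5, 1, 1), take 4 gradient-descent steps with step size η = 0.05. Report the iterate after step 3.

∇J = (12p, 10q, 6r)
(p₁, q₁, r₁) = (2.5, 1, 1) − 0.05·(30, 10, 6) = (1, 0.5, 0.7)
(p₂, q₂, r₂) = (1, 0.5, 0.7) − 0.05·(12, 5, 4.2) = (0.4, 0.25, 0.49)
(p₃, q₃, r₃) = (0.4, 0.25, 0.49) − 0.05·(4.8, 2.5, 2.94) = (0.16, 0.125, 0.343)

(0.16, 0.125, 0.343)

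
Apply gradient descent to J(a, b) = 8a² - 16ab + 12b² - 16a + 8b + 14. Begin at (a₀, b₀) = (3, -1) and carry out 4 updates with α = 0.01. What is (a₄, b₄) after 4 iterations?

∇J = (16a - 16b - 16, -16a + 24b + 8)
(a₁, b₁) = (3, -1) − 0.01·(48, -64) = (2.52, -0.36)
(a₂, b₂) = (2.52, -0.36) − 0.01·(30.08, -40.96) = (2.2192, 0.0496)
(a₃, b₃) = (2.2192, 0.0496) − 0.01·(18.7136, -26.3168) = (2.032064, 0.312768)
(a₄, b₄) = (2.032064, 0.312768) − 0.01·(11.508736, -17.006592) = (1.91697664, 0.48283392)

(1.91697664, 0.48283392)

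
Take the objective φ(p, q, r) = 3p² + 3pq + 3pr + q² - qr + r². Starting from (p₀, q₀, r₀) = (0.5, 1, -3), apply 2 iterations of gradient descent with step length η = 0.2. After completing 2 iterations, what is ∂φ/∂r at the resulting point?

∇φ = (6p + 3q + 3r, 3p + 2q - r, 3p - q + 2r)
Step 1: at (0.5, 1, -3), ∇φ = (-3, 6.5, -5.5) → (0.5, 1, -3) − 0.2·(-3, 6.5, -5.5) = (1.1, -0.3, -1.9)
Step 2: at (1.1, -0.3, -1.9), ∇φ = (0, 4.6, -0.2) → (1.1, -0.3, -1.9) − 0.2·(0, 4.6, -0.2) = (1.1, -1.22, -1.86)
∂φ/∂r at (1.1, -1.22, -1.86) = 0.8

0.8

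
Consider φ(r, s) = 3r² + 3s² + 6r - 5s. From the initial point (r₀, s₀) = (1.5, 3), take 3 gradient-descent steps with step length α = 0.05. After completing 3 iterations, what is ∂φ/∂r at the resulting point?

5.145

∇φ = (6r + 6, 6s - 5)
Step 1: at (1.5, 3), ∇φ = (15, 13) → (1.5, 3) − 0.05·(15, 13) = (0.75, 2.35)
Step 2: at (0.75, 2.35), ∇φ = (10.5, 9.1) → (0.75, 2.35) − 0.05·(10.5, 9.1) = (0.225, 1.895)
Step 3: at (0.225, 1.895), ∇φ = (7.35, 6.37) → (0.225, 1.895) − 0.05·(7.35, 6.37) = (-0.1425, 1.5765)
∂φ/∂r at (-0.1425, 1.5765) = 5.145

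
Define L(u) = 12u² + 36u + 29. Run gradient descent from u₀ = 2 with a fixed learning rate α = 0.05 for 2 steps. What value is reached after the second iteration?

L′(u) = 24u + 36
Step 1: L′(2) = 84; u₁ = 2 − 0.05·84 = -2.2
Step 2: L′(-2.2) = -16.8; u₂ = -2.2 − 0.05·(-16.8) = -1.36

-1.36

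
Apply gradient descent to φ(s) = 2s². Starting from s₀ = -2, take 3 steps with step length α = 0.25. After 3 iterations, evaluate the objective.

0

φ′(s) = 4s
s₁ = -2 − 0.25·(-8) = 0
s₂ = 0 − 0.25·0 = 0
s₃ = 0 − 0.25·0 = 0
φ(0) = 0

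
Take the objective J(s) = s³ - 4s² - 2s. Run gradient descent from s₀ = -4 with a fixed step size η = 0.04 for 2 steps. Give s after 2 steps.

-15.401728

J′(s) = 3s² - 8s - 2
Step 1: J′(-4) = 78; s₁ = -4 − 0.04·78 = -7.12
Step 2: J′(-7.12) = 207.0432; s₂ = -7.12 − 0.04·207.0432 = -15.401728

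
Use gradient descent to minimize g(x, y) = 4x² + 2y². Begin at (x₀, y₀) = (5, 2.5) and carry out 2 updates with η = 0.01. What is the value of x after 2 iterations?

4.232

∇g = (8x, 4y)
Step 1: at (5, 2.5), ∇g = (40, 10) → (5, 2.5) − 0.01·(40, 10) = (4.6, 2.4)
Step 2: at (4.6, 2.4), ∇g = (36.8, 9.6) → (4.6, 2.4) − 0.01·(36.8, 9.6) = (4.232, 2.304)
x = 4.232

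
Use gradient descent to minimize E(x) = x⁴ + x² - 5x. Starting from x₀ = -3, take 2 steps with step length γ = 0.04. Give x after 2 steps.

E′(x) = 4x³ + 2x - 5
x₁ = -3 − 0.04·(-119) = 1.76
x₂ = 1.76 − 0.04·20.327104 = 0.94691584

0.94691584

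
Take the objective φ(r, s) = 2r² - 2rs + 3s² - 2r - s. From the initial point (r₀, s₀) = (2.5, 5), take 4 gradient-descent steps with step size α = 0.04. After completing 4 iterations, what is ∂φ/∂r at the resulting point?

∇φ = (4r - 2s - 2, -2r + 6s - 1)
(r₁, s₁) = (2.5, 5) − 0.04·(-2, 24) = (2.58, 4.04)
(r₂, s₂) = (2.58, 4.04) − 0.04·(0.24, 18.08) = (2.5704, 3.3168)
(r₃, s₃) = (2.5704, 3.3168) − 0.04·(1.648, 13.76) = (2.50448, 2.7664)
(r₄, s₄) = (2.50448, 2.7664) − 0.04·(2.48512, 10.58944) = (2.4050752, 2.3428224)
∂φ/∂r at (2.4050752, 2.3428224) = 2.934656

2.934656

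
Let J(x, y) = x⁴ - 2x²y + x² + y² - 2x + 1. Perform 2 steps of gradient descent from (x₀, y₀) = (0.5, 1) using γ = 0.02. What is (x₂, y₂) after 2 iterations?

(0.59737, 0.9433)

∇J = (4x³ - 4xy + 2x - 2, -2x² + 2y)
(x₁, y₁) = (0.5, 1) − 0.02·(-2.5, 1.5) = (0.55, 0.97)
(x₂, y₂) = (0.55, 0.97) − 0.02·(-2.3685, 1.335) = (0.59737, 0.9433)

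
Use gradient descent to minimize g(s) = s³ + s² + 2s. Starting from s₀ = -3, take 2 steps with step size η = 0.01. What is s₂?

-3.498387

g′(s) = 3s² + 2s + 2
Step 1: g′(-3) = 23; s₁ = -3 − 0.01·23 = -3.23
Step 2: g′(-3.23) = 26.8387; s₂ = -3.23 − 0.01·26.8387 = -3.498387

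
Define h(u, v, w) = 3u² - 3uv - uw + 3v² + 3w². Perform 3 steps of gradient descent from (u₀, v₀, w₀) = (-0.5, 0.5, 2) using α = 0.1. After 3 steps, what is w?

∇h = (6u - 3v - w, -3u + 6v, -u + 6w)
(u₁, v₁, w₁) = (-0.5, 0.5, 2) − 0.1·(-6.5, 4.5, 12.5) = (0.15, 0.05, 0.75)
(u₂, v₂, w₂) = (0.15, 0.05, 0.75) − 0.1·(0, -0.15, 4.35) = (0.15, 0.065, 0.315)
(u₃, v₃, w₃) = (0.15, 0.065, 0.315) − 0.1·(0.39, -0.06, 1.74) = (0.111, 0.071, 0.141)
w = 0.141

0.141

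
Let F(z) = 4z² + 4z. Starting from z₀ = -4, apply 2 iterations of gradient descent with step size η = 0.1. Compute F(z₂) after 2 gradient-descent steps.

F′(z) = 8z + 4
z₁ = -4 − 0.1·(-28) = -1.2
z₂ = -1.2 − 0.1·(-5.6) = -0.64
F(-0.64) = -0.9216

-0.9216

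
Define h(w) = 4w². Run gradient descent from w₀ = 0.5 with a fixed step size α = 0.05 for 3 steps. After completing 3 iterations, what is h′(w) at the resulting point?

0.864

h′(w) = 8w
w₁ = 0.5 − 0.05·4 = 0.3
w₂ = 0.3 − 0.05·2.4 = 0.18
w₃ = 0.18 − 0.05·1.44 = 0.108
h′(w) at (0.108) = 0.864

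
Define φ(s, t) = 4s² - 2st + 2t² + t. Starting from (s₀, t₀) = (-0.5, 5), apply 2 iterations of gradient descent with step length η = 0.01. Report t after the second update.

4.5716

∇φ = (8s - 2t, -2s + 4t + 1)
Step 1: at (-0.5, 5), ∇φ = (-14, 22) → (-0.5, 5) − 0.01·(-14, 22) = (-0.36, 4.78)
Step 2: at (-0.36, 4.78), ∇φ = (-12.44, 20.84) → (-0.36, 4.78) − 0.01·(-12.44, 20.84) = (-0.2356, 4.5716)
t = 4.5716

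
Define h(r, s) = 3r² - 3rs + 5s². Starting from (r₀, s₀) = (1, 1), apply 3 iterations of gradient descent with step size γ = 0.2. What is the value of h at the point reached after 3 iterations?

5.18144

∇h = (6r - 3s, -3r + 10s)
(r₁, s₁) = (1, 1) − 0.2·(3, 7) = (0.4, -0.4)
(r₂, s₂) = (0.4, -0.4) − 0.2·(3.6, -5.2) = (-0.32, 0.64)
(r₃, s₃) = (-0.32, 0.64) − 0.2·(-3.84, 7.36) = (0.448, -0.832)
h(0.448, -0.832) = 5.18144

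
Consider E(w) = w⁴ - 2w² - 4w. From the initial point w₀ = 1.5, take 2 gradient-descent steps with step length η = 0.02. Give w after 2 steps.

E′(w) = 4w³ - 4w - 4
Step 1: E′(1.5) = 3.5; w₁ = 1.5 − 0.02·3.5 = 1.43
Step 2: E′(1.43) = 1.976828; w₂ = 1.43 − 0.02·1.976828 = 1.39046344

1.39046344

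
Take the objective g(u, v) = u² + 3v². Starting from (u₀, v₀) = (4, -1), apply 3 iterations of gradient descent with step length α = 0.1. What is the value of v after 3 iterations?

-0.064

∇g = (2u, 6v)
Step 1: at (4, -1), ∇g = (8, -6) → (4, -1) − 0.1·(8, -6) = (3.2, -0.4)
Step 2: at (3.2, -0.4), ∇g = (6.4, -2.4) → (3.2, -0.4) − 0.1·(6.4, -2.4) = (2.56, -0.16)
Step 3: at (2.56, -0.16), ∇g = (5.12, -0.96) → (2.56, -0.16) − 0.1·(5.12, -0.96) = (2.048, -0.064)
v = -0.064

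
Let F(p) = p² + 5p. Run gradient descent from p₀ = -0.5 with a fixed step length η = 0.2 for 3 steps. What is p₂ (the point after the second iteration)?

F′(p) = 2p + 5
p₁ = -0.5 − 0.2·4 = -1.3
p₂ = -1.3 − 0.2·2.4 = -1.78

-1.78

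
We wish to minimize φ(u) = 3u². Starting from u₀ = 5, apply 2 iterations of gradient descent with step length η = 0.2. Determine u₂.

0.2

φ′(u) = 6u
Step 1: φ′(5) = 30; u₁ = 5 − 0.2·30 = -1
Step 2: φ′(-1) = -6; u₂ = -1 − 0.2·(-6) = 0.2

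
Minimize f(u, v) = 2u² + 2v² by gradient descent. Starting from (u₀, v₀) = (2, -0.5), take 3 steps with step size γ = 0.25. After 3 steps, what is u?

0

∇f = (4u, 4v)
(u₁, v₁) = (2, -0.5) − 0.25·(8, -2) = (0, 0)
(u₂, v₂) = (0, 0) − 0.25·(0, 0) = (0, 0)
(u₃, v₃) = (0, 0) − 0.25·(0, 0) = (0, 0)
u = 0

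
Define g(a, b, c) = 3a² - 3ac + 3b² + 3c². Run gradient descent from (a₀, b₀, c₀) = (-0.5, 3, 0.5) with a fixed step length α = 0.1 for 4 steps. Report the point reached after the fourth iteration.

∇g = (6a - 3c, 6b, -3a + 6c)
Step 1: at (-0.5, 3, 0.5), ∇g = (-4.5, 18, 4.5) → (-0.5, 3, 0.5) − 0.1·(-4.5, 18, 4.5) = (-0.05, 1.2, 0.05)
Step 2: at (-0.05, 1.2, 0.05), ∇g = (-0.45, 7.2, 0.45) → (-0.05, 1.2, 0.05) − 0.1·(-0.45, 7.2, 0.45) = (-0.005, 0.48, 0.005)
Step 3: at (-0.005, 0.48, 0.005), ∇g = (-0.045, 2.88, 0.045) → (-0.005, 0.48, 0.005) − 0.1·(-0.045, 2.88, 0.045) = (-0.0005, 0.192, 0.0005)
Step 4: at (-0.0005, 0.192, 0.0005), ∇g = (-0.0045, 1.152, 0.0045) → (-0.0005, 0.192, 0.0005) − 0.1·(-0.0045, 1.152, 0.0045) = (-0.00005, 0.0768, 0.00005)

(-0.00005, 0.0768, 0.00005)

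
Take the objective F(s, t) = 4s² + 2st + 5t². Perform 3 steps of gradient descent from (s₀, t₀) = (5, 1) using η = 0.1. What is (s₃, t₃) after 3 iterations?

(0.104, -0.072)

∇F = (8s + 2t, 2s + 10t)
Step 1: at (5, 1), ∇F = (42, 20) → (5, 1) − 0.1·(42, 20) = (0.8, -1)
Step 2: at (0.8, -1), ∇F = (4.4, -8.4) → (0.8, -1) − 0.1·(4.4, -8.4) = (0.36, -0.16)
Step 3: at (0.36, -0.16), ∇F = (2.56, -0.88) → (0.36, -0.16) − 0.1·(2.56, -0.88) = (0.104, -0.072)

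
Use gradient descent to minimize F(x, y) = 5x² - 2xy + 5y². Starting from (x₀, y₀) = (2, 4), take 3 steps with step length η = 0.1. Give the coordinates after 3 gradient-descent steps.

∇F = (10x - 2y, -2x + 10y)
Step 1: at (2, 4), ∇F = (12, 36) → (2, 4) − 0.1·(12, 36) = (0.8, 0.4)
Step 2: at (0.8, 0.4), ∇F = (7.2, 2.4) → (0.8, 0.4) − 0.1·(7.2, 2.4) = (0.08, 0.16)
Step 3: at (0.08, 0.16), ∇F = (0.48, 1.44) → (0.08, 0.16) − 0.1·(0.48, 1.44) = (0.032, 0.016)

(0.032, 0.016)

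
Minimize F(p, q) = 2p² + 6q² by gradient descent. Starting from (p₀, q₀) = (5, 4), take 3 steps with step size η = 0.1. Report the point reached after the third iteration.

(1.08, -0.032)

∇F = (4p, 12q)
Step 1: at (5, 4), ∇F = (20, 48) → (5, 4) − 0.1·(20, 48) = (3, -0.8)
Step 2: at (3, -0.8), ∇F = (12, -9.6) → (3, -0.8) − 0.1·(12, -9.6) = (1.8, 0.16)
Step 3: at (1.8, 0.16), ∇F = (7.2, 1.92) → (1.8, 0.16) − 0.1·(7.2, 1.92) = (1.08, -0.032)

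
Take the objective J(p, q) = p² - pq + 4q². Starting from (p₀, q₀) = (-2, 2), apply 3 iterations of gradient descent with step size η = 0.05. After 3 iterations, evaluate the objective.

∇J = (2p - q, -p + 8q)
Step 1: at (-2, 2), ∇J = (-6, 18) → (-2, 2) − 0.05·(-6, 18) = (-1.7, 1.1)
Step 2: at (-1.7, 1.1), ∇J = (-4.5, 10.5) → (-1.7, 1.1) − 0.05·(-4.5, 10.5) = (-1.475, 0.575)
Step 3: at (-1.475, 0.575), ∇J = (-3.525, 6.075) → (-1.475, 0.575) − 0.05·(-3.525, 6.075) = (-1.29875, 0.27125)
J(-1.29875, 0.27125) = 2.33334375

2.33334375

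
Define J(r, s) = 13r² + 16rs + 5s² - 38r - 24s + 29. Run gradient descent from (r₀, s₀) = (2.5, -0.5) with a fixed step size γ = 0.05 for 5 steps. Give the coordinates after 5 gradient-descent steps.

∇J = (26r + 16s - 38, 16r + 10s - 24)
Step 1: at (2.5, -0.5), ∇J = (19, 11) → (2.5, -0.5) − 0.05·(19, 11) = (1.55, -1.05)
Step 2: at (1.55, -1.05), ∇J = (-14.5, -9.7) → (1.55, -1.05) − 0.05·(-14.5, -9.7) = (2.275, -0.565)
Step 3: at (2.275, -0.565), ∇J = (12.11, 6.75) → (2.275, -0.565) − 0.05·(12.11, 6.75) = (1.6695, -0.9025)
Step 4: at (1.6695, -0.9025), ∇J = (-9.033, -6.313) → (1.6695, -0.9025) − 0.05·(-9.033, -6.313) = (2.12115, -0.58685)
Step 5: at (2.12115, -0.58685), ∇J = (7.7603, 4.0699) → (2.12115, -0.58685) − 0.05·(7.7603, 4.0699) = (1.733135, -0.790345)

(1.733135, -0.790345)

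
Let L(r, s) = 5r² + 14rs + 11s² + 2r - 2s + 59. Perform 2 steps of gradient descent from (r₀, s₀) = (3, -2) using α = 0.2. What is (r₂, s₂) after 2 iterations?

∇L = (10r + 14s + 2, 14r + 22s - 2)
Step 1: at (3, -2), ∇L = (4, -4) → (3, -2) − 0.2·(4, -4) = (2.2, -1.2)
Step 2: at (2.2, -1.2), ∇L = (7.2, 2.4) → (2.2, -1.2) − 0.2·(7.2, 2.4) = (0.76, -1.68)

(0.76, -1.68)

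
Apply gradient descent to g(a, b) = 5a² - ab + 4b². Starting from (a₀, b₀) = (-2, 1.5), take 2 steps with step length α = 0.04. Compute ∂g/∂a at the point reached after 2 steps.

∇g = (10a - b, -a + 8b)
(a₁, b₁) = (-2, 1.5) − 0.04·(-21.5, 14) = (-1.14, 0.94)
(a₂, b₂) = (-1.14, 0.94) − 0.04·(-12.34, 8.66) = (-0.6464, 0.5936)
∂g/∂a at (-0.6464, 0.5936) = -7.0576

-7.0576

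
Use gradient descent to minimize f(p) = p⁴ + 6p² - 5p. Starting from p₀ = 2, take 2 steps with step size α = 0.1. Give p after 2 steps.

13.0364

f′(p) = 4p³ + 12p - 5
Step 1: f′(2) = 51; p₁ = 2 − 0.1·51 = -3.1
Step 2: f′(-3.1) = -161.364; p₂ = -3.1 − 0.1·(-161.364) = 13.0364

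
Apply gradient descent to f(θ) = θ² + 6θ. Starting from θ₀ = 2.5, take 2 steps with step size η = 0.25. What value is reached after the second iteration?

f′(θ) = 2θ + 6
Step 1: f′(2.5) = 11; θ₁ = 2.5 − 0.25·11 = -0.25
Step 2: f′(-0.25) = 5.5; θ₂ = -0.25 − 0.25·5.5 = -1.625

-1.625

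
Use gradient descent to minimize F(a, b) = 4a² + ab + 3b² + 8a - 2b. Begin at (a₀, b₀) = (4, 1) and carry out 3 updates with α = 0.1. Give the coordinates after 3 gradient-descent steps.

(-0.997, 0.4)

∇F = (8a + b + 8, a + 6b - 2)
Step 1: at (4, 1), ∇F = (41, 8) → (4, 1) − 0.1·(41, 8) = (-0.1, 0.2)
Step 2: at (-0.1, 0.2), ∇F = (7.4, -0.9) → (-0.1, 0.2) − 0.1·(7.4, -0.9) = (-0.84, 0.29)
Step 3: at (-0.84, 0.29), ∇F = (1.57, -1.1) → (-0.84, 0.29) − 0.1·(1.57, -1.1) = (-0.997, 0.4)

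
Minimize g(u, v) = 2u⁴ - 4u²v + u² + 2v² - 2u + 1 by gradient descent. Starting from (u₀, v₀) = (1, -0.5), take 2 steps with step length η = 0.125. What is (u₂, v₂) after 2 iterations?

(-0.125, 0.25)

∇g = (8u³ - 8uv + 2u - 2, -4u² + 4v)
Step 1: at (1, -0.5), ∇g = (12, -6) → (1, -0.5) − 0.125·(12, -6) = (-0.5, 0.25)
Step 2: at (-0.5, 0.25), ∇g = (-3, 0) → (-0.5, 0.25) − 0.125·(-3, 0) = (-0.125, 0.25)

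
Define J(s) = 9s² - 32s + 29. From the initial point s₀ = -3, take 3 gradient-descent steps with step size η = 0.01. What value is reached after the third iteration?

J′(s) = 18s - 32
Step 1: J′(-3) = -86; s₁ = -3 − 0.01·(-86) = -2.14
Step 2: J′(-2.14) = -70.52; s₂ = -2.14 − 0.01·(-70.52) = -1.4348
Step 3: J′(-1.4348) = -57.8264; s₃ = -1.4348 − 0.01·(-57.8264) = -0.856536

-0.856536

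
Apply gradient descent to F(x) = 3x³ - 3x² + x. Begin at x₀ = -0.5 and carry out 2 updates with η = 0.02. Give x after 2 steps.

F′(x) = 9x² - 6x + 1
Step 1: F′(-0.5) = 6.25; x₁ = -0.5 − 0.02·6.25 = -0.625
Step 2: F′(-0.625) = 8.265625; x₂ = -0.625 − 0.02·8.265625 = -0.7903125

-0.7903125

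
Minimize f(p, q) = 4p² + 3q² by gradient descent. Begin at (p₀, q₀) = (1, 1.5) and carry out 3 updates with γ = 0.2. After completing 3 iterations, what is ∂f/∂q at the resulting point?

-0.072

∇f = (8p, 6q)
Step 1: at (1, 1.5), ∇f = (8, 9) → (1, 1.5) − 0.2·(8, 9) = (-0.6, -0.3)
Step 2: at (-0.6, -0.3), ∇f = (-4.8, -1.8) → (-0.6, -0.3) − 0.2·(-4.8, -1.8) = (0.36, 0.06)
Step 3: at (0.36, 0.06), ∇f = (2.88, 0.36) → (0.36, 0.06) − 0.2·(2.88, 0.36) = (-0.216, -0.012)
∂f/∂q at (-0.216, -0.012) = -0.072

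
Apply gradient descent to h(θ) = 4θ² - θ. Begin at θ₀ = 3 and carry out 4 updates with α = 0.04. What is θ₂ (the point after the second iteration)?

h′(θ) = 8θ - 1
θ₁ = 3 − 0.04·23 = 2.08
θ₂ = 2.08 − 0.04·15.64 = 1.4544

1.4544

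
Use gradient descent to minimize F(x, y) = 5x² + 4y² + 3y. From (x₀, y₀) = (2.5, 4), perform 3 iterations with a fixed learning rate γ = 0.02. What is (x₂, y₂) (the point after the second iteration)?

(1.6, 2.712)

∇F = (10x, 8y + 3)
Step 1: at (2.5, 4), ∇F = (25, 35) → (2.5, 4) − 0.02·(25, 35) = (2, 3.3)
Step 2: at (2, 3.3), ∇F = (20, 29.4) → (2, 3.3) − 0.02·(20, 29.4) = (1.6, 2.712)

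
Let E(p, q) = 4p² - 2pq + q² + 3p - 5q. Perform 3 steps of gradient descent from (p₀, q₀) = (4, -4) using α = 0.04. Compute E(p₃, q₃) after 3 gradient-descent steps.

18.554108997632

∇E = (8p - 2q + 3, -2p + 2q - 5)
(p₁, q₁) = (4, -4) − 0.04·(43, -21) = (2.28, -3.16)
(p₂, q₂) = (2.28, -3.16) − 0.04·(27.56, -15.88) = (1.1776, -2.5248)
(p₃, q₃) = (1.1776, -2.5248) − 0.04·(17.4704, -12.4048) = (0.478784, -2.028608)
E(0.478784, -2.028608) = 18.554108997632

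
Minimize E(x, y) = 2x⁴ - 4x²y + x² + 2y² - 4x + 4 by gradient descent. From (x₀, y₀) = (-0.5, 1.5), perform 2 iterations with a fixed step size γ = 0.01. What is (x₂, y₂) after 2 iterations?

(-0.498, 1.402)

∇E = (8x³ - 8xy + 2x - 4, -4x² + 4y)
Step 1: at (-0.5, 1.5), ∇E = (0, 5) → (-0.5, 1.5) − 0.01·(0, 5) = (-0.5, 1.45)
Step 2: at (-0.5, 1.45), ∇E = (-0.2, 4.8) → (-0.5, 1.45) − 0.01·(-0.2, 4.8) = (-0.498, 1.402)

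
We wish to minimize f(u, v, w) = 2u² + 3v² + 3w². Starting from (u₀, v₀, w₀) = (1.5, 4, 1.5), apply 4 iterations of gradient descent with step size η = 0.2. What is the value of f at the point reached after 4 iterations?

0.00015168

∇f = (4u, 6v, 6w)
(u₁, v₁, w₁) = (1.5, 4, 1.5) − 0.2·(6, 24, 9) = (0.3, -0.8, -0.3)
(u₂, v₂, w₂) = (0.3, -0.8, -0.3) − 0.2·(1.2, -4.8, -1.8) = (0.06, 0.16, 0.06)
(u₃, v₃, w₃) = (0.06, 0.16, 0.06) − 0.2·(0.24, 0.96, 0.36) = (0.012, -0.032, -0.012)
(u₄, v₄, w₄) = (0.012, -0.032, -0.012) − 0.2·(0.048, -0.192, -0.072) = (0.0024, 0.0064, 0.0024)
f(0.0024, 0.0064, 0.0024) = 0.00015168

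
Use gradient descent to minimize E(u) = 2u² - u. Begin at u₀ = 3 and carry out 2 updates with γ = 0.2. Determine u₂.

E′(u) = 4u - 1
Step 1: E′(3) = 11; u₁ = 3 − 0.2·11 = 0.8
Step 2: E′(0.8) = 2.2; u₂ = 0.8 − 0.2·2.2 = 0.36

0.36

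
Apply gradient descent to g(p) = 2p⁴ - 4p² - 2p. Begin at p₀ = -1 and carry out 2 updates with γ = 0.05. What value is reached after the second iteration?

-0.8684

g′(p) = 8p³ - 8p - 2
Step 1: g′(-1) = -2; p₁ = -1 − 0.05·(-2) = -0.9
Step 2: g′(-0.9) = -0.632; p₂ = -0.9 − 0.05·(-0.632) = -0.8684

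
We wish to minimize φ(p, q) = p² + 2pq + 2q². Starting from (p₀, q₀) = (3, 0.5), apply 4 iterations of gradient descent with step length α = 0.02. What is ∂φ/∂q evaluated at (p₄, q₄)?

4.86571264

∇φ = (2p + 2q, 2p + 4q)
(p₁, q₁) = (3, 0.5) − 0.02·(7, 8) = (2.86, 0.34)
(p₂, q₂) = (2.86, 0.34) − 0.02·(6.4, 7.08) = (2.732, 0.1984)
(p₃, q₃) = (2.732, 0.1984) − 0.02·(5.8608, 6.2576) = (2.614784, 0.073248)
(p₄, q₄) = (2.614784, 0.073248) − 0.02·(5.376064, 5.52256) = (2.50726272, -0.0372032)
∂φ/∂q at (2.50726272, -0.0372032) = 4.86571264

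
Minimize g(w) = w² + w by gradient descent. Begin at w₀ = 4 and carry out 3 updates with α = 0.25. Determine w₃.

0.0625

g′(w) = 2w + 1
Step 1: g′(4) = 9; w₁ = 4 − 0.25·9 = 1.75
Step 2: g′(1.75) = 4.5; w₂ = 1.75 − 0.25·4.5 = 0.625
Step 3: g′(0.625) = 2.25; w₃ = 0.625 − 0.25·2.25 = 0.0625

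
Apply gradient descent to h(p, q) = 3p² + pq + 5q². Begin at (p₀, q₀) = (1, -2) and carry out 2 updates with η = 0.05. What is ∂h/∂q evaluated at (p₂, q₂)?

-5.0375

∇h = (6p + q, p + 10q)
Step 1: at (1, -2), ∇h = (4, -19) → (1, -2) − 0.05·(4, -19) = (0.8, -1.05)
Step 2: at (0.8, -1.05), ∇h = (3.75, -9.7) → (0.8, -1.05) − 0.05·(3.75, -9.7) = (0.6125, -0.565)
∂h/∂q at (0.6125, -0.565) = -5.0375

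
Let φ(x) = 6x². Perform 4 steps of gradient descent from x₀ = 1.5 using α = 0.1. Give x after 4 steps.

φ′(x) = 12x
x₁ = 1.5 − 0.1·18 = -0.3
x₂ = -0.3 − 0.1·(-3.6) = 0.06
x₃ = 0.06 − 0.1·0.72 = -0.012
x₄ = -0.012 − 0.1·(-0.144) = 0.0024

0.0024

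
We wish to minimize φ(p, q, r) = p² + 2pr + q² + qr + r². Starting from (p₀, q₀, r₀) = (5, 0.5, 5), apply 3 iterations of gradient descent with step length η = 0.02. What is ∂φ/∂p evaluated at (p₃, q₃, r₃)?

15.531928

∇φ = (2p + 2r, 2q + r, 2p + q + 2r)
(p₁, q₁, r₁) = (5, 0.5, 5) − 0.02·(20, 6, 20.5) = (4.6, 0.38, 4.59)
(p₂, q₂, r₂) = (4.6, 0.38, 4.59) − 0.02·(18.38, 5.35, 18.76) = (4.2324, 0.273, 4.2148)
(p₃, q₃, r₃) = (4.2324, 0.273, 4.2148) − 0.02·(16.8944, 4.7608, 17.1674) = (3.894512, 0.177784, 3.871452)
∂φ/∂p at (3.894512, 0.177784, 3.871452) = 15.531928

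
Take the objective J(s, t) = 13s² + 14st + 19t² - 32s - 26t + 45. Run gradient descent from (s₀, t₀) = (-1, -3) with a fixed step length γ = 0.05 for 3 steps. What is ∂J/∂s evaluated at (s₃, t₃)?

255.148

∇J = (26s + 14t - 32, 14s + 38t - 26)
(s₁, t₁) = (-1, -3) − 0.05·(-100, -154) = (4, 4.7)
(s₂, t₂) = (4, 4.7) − 0.05·(137.8, 208.6) = (-2.89, -5.73)
(s₃, t₃) = (-2.89, -5.73) − 0.05·(-187.36, -284.2) = (6.478, 8.48)
∂J/∂s at (6.478, 8.48) = 255.148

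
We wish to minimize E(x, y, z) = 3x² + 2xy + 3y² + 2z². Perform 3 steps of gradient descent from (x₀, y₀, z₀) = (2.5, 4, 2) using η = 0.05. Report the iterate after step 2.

(0.69, 1.65, 1.28)

∇E = (6x + 2y, 2x + 6y, 4z)
(x₁, y₁, z₁) = (2.5, 4, 2) − 0.05·(23, 29, 8) = (1.35, 2.55, 1.6)
(x₂, y₂, z₂) = (1.35, 2.55, 1.6) − 0.05·(13.2, 18, 6.4) = (0.69, 1.65, 1.28)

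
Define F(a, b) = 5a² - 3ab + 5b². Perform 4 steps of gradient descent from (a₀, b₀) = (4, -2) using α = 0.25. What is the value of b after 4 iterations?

-76.5703125

∇F = (10a - 3b, -3a + 10b)
Step 1: at (4, -2), ∇F = (46, -32) → (4, -2) − 0.25·(46, -32) = (-7.5, 6)
Step 2: at (-7.5, 6), ∇F = (-93, 82.5) → (-7.5, 6) − 0.25·(-93, 82.5) = (15.75, -14.625)
Step 3: at (15.75, -14.625), ∇F = (201.375, -193.5) → (15.75, -14.625) − 0.25·(201.375, -193.5) = (-34.59375, 33.75)
Step 4: at (-34.59375, 33.75), ∇F = (-447.1875, 441.28125) → (-34.59375, 33.75) − 0.25·(-447.1875, 441.28125) = (77.203125, -76.5703125)
b = -76.5703125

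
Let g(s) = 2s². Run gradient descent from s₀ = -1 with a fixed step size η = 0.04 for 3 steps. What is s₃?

g′(s) = 4s
s₁ = -1 − 0.04·(-4) = -0.84
s₂ = -0.84 − 0.04·(-3.36) = -0.7056
s₃ = -0.7056 − 0.04·(-2.8224) = -0.592704

-0.592704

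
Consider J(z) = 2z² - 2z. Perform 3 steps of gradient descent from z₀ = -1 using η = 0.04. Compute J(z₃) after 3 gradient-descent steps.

J′(z) = 4z - 2
z₁ = -1 − 0.04·(-6) = -0.76
z₂ = -0.76 − 0.04·(-5.04) = -0.5584
z₃ = -0.5584 − 0.04·(-4.2336) = -0.389056
J(-0.389056) = 1.080841142272

1.080841142272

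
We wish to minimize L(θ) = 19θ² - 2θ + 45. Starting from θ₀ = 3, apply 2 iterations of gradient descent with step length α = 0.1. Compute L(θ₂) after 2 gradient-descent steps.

L′(θ) = 38θ - 2
Step 1: L′(3) = 112; θ₁ = 3 − 0.1·112 = -8.2
Step 2: L′(-8.2) = -313.6; θ₂ = -8.2 − 0.1·(-313.6) = 23.16
L(23.16) = 10190.0064

10190.0064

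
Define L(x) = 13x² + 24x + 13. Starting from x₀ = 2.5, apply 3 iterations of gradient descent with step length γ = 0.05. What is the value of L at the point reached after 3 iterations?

2.03412325

L′(x) = 26x + 24
Step 1: L′(2.5) = 89; x₁ = 2.5 − 0.05·89 = -1.95
Step 2: L′(-1.95) = -26.7; x₂ = -1.95 − 0.05·(-26.7) = -0.615
Step 3: L′(-0.615) = 8.01; x₃ = -0.615 − 0.05·8.01 = -1.0155
L(-1.0155) = 2.03412325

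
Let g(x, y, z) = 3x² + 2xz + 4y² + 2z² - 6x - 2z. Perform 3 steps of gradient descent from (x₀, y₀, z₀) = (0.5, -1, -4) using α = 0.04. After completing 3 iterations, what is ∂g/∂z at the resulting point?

-8.6448

∇g = (6x + 2z - 6, 8y, 2x + 4z - 2)
(x₁, y₁, z₁) = (0.5, -1, -4) − 0.04·(-11, -8, -17) = (0.94, -0.68, -3.32)
(x₂, y₂, z₂) = (0.94, -0.68, -3.32) − 0.04·(-7, -5.44, -13.4) = (1.22, -0.4624, -2.784)
(x₃, y₃, z₃) = (1.22, -0.4624, -2.784) − 0.04·(-4.248, -3.6992, -10.696) = (1.38992, -0.314432, -2.35616)
∂g/∂z at (1.38992, -0.314432, -2.35616) = -8.6448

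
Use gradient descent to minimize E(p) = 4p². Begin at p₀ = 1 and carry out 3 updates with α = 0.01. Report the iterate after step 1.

0.92

E′(p) = 8p
Step 1: E′(1) = 8; p₁ = 1 − 0.01·8 = 0.92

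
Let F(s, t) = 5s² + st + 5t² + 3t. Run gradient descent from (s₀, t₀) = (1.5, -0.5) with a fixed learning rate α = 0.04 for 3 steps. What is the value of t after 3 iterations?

-0.409728

∇F = (10s + t, s + 10t + 3)
Step 1: at (1.5, -0.5), ∇F = (14.5, -0.5) → (1.5, -0.5) − 0.04·(14.5, -0.5) = (0.92, -0.48)
Step 2: at (0.92, -0.48), ∇F = (8.72, -0.88) → (0.92, -0.48) − 0.04·(8.72, -0.88) = (0.5712, -0.4448)
Step 3: at (0.5712, -0.4448), ∇F = (5.2672, -0.8768) → (0.5712, -0.4448) − 0.04·(5.2672, -0.8768) = (0.360512, -0.409728)
t = -0.409728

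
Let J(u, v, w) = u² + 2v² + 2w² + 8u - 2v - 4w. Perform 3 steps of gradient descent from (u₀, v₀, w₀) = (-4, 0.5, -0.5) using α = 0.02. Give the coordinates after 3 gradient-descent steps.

(-4, 0.5, -0.168032)

∇J = (2u + 8, 4v - 2, 4w - 4)
(u₁, v₁, w₁) = (-4, 0.5, -0.5) − 0.02·(0, 0, -6) = (-4, 0.5, -0.38)
(u₂, v₂, w₂) = (-4, 0.5, -0.38) − 0.02·(0, 0, -5.52) = (-4, 0.5, -0.2696)
(u₃, v₃, w₃) = (-4, 0.5, -0.2696) − 0.02·(0, 0, -5.0784) = (-4, 0.5, -0.168032)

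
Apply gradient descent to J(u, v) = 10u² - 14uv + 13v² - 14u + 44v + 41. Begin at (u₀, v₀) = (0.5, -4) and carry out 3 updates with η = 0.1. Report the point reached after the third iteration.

(-29.9, 33.912)

∇J = (20u - 14v - 14, -14u + 26v + 44)
Step 1: at (0.5, -4), ∇J = (52, -67) → (0.5, -4) − 0.1·(52, -67) = (-4.7, 2.7)
Step 2: at (-4.7, 2.7), ∇J = (-145.8, 180) → (-4.7, 2.7) − 0.1·(-145.8, 180) = (9.88, -15.3)
Step 3: at (9.88, -15.3), ∇J = (397.8, -492.12) → (9.88, -15.3) − 0.1·(397.8, -492.12) = (-29.9, 33.912)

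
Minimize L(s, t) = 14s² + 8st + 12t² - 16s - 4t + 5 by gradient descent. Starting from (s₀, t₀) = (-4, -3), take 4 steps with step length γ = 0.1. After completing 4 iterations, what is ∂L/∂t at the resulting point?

-3959.3664

∇L = (28s + 8t - 16, 8s + 24t - 4)
Step 1: at (-4, -3), ∇L = (-152, -108) → (-4, -3) − 0.1·(-152, -108) = (11.2, 7.8)
Step 2: at (11.2, 7.8), ∇L = (360, 272.8) → (11.2, 7.8) − 0.1·(360, 272.8) = (-24.8, -19.48)
Step 3: at (-24.8, -19.48), ∇L = (-866.24, -669.92) → (-24.8, -19.48) − 0.1·(-866.24, -669.92) = (61.824, 47.512)
Step 4: at (61.824, 47.512), ∇L = (2095.168, 1630.88) → (61.824, 47.512) − 0.1·(2095.168, 1630.88) = (-147.6928, -115.576)
∂L/∂t at (-147.6928, -115.576) = -3959.3664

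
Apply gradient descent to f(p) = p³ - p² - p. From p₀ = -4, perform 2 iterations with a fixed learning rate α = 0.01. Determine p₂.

f′(p) = 3p² - 2p - 1
Step 1: f′(-4) = 55; p₁ = -4 − 0.01·55 = -4.55
Step 2: f′(-4.55) = 70.2075; p₂ = -4.55 − 0.01·70.2075 = -5.252075

-5.252075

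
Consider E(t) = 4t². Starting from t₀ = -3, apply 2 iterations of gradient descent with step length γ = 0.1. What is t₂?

E′(t) = 8t
t₁ = -3 − 0.1·(-24) = -0.6
t₂ = -0.6 − 0.1·(-4.8) = -0.12

-0.12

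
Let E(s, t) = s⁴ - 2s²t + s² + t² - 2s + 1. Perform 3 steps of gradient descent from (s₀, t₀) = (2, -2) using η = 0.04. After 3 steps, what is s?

0.13561856

∇E = (4s³ - 4st + 2s - 2, -2s² + 2t)
Step 1: at (2, -2), ∇E = (50, -12) → (2, -2) − 0.04·(50, -12) = (0, -1.52)
Step 2: at (0, -1.52), ∇E = (-2, -3.04) → (0, -1.52) − 0.04·(-2, -3.04) = (0.08, -1.3984)
Step 3: at (0.08, -1.3984), ∇E = (-1.390464, -2.8096) → (0.08, -1.3984) − 0.04·(-1.390464, -2.8096) = (0.13561856, -1.286016)
s = 0.13561856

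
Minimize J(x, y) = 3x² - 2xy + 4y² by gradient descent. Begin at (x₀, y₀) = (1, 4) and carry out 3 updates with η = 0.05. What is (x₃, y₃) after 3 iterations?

∇J = (6x - 2y, -2x + 8y)
Step 1: at (1, 4), ∇J = (-2, 30) → (1, 4) − 0.05·(-2, 30) = (1.1, 2.5)
Step 2: at (1.1, 2.5), ∇J = (1.6, 17.8) → (1.1, 2.5) − 0.05·(1.6, 17.8) = (1.02, 1.61)
Step 3: at (1.02, 1.61), ∇J = (2.9, 10.84) → (1.02, 1.61) − 0.05·(2.9, 10.84) = (0.875, 1.068)

(0.875, 1.068)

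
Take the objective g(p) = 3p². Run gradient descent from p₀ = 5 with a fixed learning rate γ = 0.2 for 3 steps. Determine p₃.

g′(p) = 6p
p₁ = 5 − 0.2·30 = -1
p₂ = -1 − 0.2·(-6) = 0.2
p₃ = 0.2 − 0.2·1.2 = -0.04

-0.04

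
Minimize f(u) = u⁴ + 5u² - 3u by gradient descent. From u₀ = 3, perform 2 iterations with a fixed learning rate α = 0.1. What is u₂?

463.35

f′(u) = 4u³ + 10u - 3
u₁ = 3 − 0.1·135 = -10.5
u₂ = -10.5 − 0.1·(-4738.5) = 463.35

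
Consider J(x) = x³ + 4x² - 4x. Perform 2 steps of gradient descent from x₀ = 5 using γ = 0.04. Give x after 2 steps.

0.503168

J′(x) = 3x² + 8x - 4
x₁ = 5 − 0.04·111 = 0.56
x₂ = 0.56 − 0.04·1.4208 = 0.503168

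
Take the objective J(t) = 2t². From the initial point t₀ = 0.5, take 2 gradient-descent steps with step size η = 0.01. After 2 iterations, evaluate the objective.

J′(t) = 4t
t₁ = 0.5 − 0.01·2 = 0.48
t₂ = 0.48 − 0.01·1.92 = 0.4608
J(0.4608) = 0.42467328

0.42467328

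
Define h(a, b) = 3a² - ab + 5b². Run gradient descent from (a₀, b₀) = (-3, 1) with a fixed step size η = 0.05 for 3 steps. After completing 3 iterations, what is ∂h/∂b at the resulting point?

∇h = (6a - b, -a + 10b)
Step 1: at (-3, 1), ∇h = (-19, 13) → (-3, 1) − 0.05·(-19, 13) = (-2.05, 0.35)
Step 2: at (-2.05, 0.35), ∇h = (-12.65, 5.55) → (-2.05, 0.35) − 0.05·(-12.65, 5.55) = (-1.4175, 0.0725)
Step 3: at (-1.4175, 0.0725), ∇h = (-8.5775, 2.1425) → (-1.4175, 0.0725) − 0.05·(-8.5775, 2.1425) = (-0.988625, -0.034625)
∂h/∂b at (-0.988625, -0.034625) = 0.642375

0.642375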